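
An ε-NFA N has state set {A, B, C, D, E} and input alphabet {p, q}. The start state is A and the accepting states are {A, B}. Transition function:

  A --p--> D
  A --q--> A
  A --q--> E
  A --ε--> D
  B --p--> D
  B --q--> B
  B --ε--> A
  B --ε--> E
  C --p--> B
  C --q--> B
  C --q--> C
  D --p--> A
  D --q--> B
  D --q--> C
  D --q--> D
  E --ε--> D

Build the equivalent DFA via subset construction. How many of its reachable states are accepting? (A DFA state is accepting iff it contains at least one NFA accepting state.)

3

Start state of the DFA: {A, D} (ε-closure of the NFA start).
{A, D} --p--> {A, D}  [seen]
{A, D} --q--> {A, B, C, D, E}  [new]
{A, B, C, D, E} --p--> {A, B, D, E}  [new]
{A, B, C, D, E} --q--> {A, B, C, D, E}  [seen]
{A, B, D, E} --p--> {A, D}  [seen]
{A, B, D, E} --q--> {A, B, C, D, E}  [seen]
Reachable DFA states: {A, D}, {A, B, C, D, E}, {A, B, D, E}.
Accepting DFA states (contain an NFA accepting state): {A, D}, {A, B, C, D, E}, {A, B, D, E}.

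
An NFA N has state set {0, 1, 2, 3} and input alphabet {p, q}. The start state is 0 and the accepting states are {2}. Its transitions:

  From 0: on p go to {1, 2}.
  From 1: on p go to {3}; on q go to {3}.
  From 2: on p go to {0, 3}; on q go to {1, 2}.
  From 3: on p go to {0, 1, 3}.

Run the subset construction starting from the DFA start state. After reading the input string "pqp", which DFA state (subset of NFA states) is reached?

Start: {0}.
δ(0,p) = {1, 2}.
Union: {1, 2}.
After p: {1, 2}.
δ(1,q) = {3}; δ(2,q) = {1, 2}.
Union: {1, 2, 3}.
After q: {1, 2, 3}.
δ(1,p) = {3}; δ(2,p) = {0, 3}; δ(3,p) = {0, 1, 3}.
Union: {0, 1, 3}.
After p: {0, 1, 3}.

{0, 1, 3}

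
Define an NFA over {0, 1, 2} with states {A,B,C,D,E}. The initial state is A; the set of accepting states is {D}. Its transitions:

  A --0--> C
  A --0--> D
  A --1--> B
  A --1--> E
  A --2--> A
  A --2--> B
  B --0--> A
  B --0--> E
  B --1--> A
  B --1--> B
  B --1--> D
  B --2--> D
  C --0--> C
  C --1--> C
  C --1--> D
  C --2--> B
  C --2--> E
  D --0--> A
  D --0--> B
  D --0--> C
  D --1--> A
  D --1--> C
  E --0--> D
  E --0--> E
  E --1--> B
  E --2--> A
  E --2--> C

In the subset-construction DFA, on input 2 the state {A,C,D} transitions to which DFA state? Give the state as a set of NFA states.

δ(A,2) = {A,B}; δ(C,2) = {B,E}; δ(D,2) = ∅.
Union: {A,B,E}.

{A,B,E}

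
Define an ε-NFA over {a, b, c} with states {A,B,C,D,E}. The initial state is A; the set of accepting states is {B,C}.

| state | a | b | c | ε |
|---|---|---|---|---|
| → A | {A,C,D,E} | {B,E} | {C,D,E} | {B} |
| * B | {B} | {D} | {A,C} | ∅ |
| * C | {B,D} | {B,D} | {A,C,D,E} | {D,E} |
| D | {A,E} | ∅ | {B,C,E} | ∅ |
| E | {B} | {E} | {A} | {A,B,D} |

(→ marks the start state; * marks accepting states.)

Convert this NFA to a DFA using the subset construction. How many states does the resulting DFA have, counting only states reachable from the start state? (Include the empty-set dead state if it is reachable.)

3

Start state of the DFA: {A,B} (ε-closure of the NFA start).
{A,B} --a--> {A,B,C,D,E}  [new]
{A,B} --b--> {A,B,D,E}  [new]
{A,B} --c--> {A,B,C,D,E}  [seen]
{A,B,C,D,E} --a--> {A,B,C,D,E}  [seen]
{A,B,C,D,E} --b--> {A,B,D,E}  [seen]
{A,B,C,D,E} --c--> {A,B,C,D,E}  [seen]
{A,B,D,E} --a--> {A,B,C,D,E}  [seen]
{A,B,D,E} --b--> {A,B,D,E}  [seen]
{A,B,D,E} --c--> {A,B,C,D,E}  [seen]
Reachable DFA states: {A,B}, {A,B,C,D,E}, {A,B,D,E}.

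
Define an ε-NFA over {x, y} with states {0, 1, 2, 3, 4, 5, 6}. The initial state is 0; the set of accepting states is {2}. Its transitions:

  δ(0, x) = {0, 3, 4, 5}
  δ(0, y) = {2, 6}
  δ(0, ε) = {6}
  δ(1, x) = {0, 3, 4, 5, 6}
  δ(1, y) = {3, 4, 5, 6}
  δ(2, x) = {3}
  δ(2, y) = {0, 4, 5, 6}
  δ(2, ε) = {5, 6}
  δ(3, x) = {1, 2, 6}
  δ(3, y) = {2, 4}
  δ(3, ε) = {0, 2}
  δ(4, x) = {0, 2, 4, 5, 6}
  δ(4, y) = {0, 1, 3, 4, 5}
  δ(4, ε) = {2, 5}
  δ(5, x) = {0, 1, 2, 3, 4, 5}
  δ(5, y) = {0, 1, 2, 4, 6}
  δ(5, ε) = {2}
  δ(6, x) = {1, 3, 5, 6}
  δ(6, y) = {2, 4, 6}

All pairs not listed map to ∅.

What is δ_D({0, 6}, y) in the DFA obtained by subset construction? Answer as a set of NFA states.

{2, 4, 5, 6}

δ(0,y) = {2, 6}; δ(6,y) = {2, 4, 6}.
Union: {2, 4, 6}.
ε-closure gives {2, 4, 5, 6}.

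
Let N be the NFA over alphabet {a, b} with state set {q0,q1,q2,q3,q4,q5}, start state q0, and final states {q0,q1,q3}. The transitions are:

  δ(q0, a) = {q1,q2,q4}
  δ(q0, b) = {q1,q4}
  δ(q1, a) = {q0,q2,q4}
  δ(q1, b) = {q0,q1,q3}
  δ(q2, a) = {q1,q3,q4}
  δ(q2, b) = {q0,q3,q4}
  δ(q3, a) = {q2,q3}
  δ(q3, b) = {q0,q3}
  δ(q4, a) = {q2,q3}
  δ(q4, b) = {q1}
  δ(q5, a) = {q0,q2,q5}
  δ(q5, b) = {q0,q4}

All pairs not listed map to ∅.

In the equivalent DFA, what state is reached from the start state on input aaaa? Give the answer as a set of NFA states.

{q0,q1,q2,q3,q4}

Start: {q0}.
δ(q0,a) = {q1,q2,q4}.
Union: {q1,q2,q4}.
After a: {q1,q2,q4}.
δ(q1,a) = {q0,q2,q4}; δ(q2,a) = {q1,q3,q4}; δ(q4,a) = {q2,q3}.
Union: {q0,q1,q2,q3,q4}.
After a: {q0,q1,q2,q3,q4}.
δ(q0,a) = {q1,q2,q4}; δ(q1,a) = {q0,q2,q4}; δ(q2,a) = {q1,q3,q4}; δ(q3,a) = {q2,q3}; δ(q4,a) = {q2,q3}.
Union: {q0,q1,q2,q3,q4}.
After a: {q0,q1,q2,q3,q4}.
δ(q0,a) = {q1,q2,q4}; δ(q1,a) = {q0,q2,q4}; δ(q2,a) = {q1,q3,q4}; δ(q3,a) = {q2,q3}; δ(q4,a) = {q2,q3}.
Union: {q0,q1,q2,q3,q4}.
After a: {q0,q1,q2,q3,q4}.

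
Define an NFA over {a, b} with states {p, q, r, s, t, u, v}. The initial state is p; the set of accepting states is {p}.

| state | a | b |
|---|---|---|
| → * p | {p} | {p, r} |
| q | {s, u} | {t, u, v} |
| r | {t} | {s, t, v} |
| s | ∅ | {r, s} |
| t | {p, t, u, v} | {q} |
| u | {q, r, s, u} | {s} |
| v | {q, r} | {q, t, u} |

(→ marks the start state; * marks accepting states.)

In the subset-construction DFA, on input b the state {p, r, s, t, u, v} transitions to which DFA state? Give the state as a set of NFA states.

δ(p,b) = {p, r}; δ(r,b) = {s, t, v}; δ(s,b) = {r, s}; δ(t,b) = {q}; δ(u,b) = {s}; δ(v,b) = {q, t, u}.
Union: {p, q, r, s, t, u, v}.

{p, q, r, s, t, u, v}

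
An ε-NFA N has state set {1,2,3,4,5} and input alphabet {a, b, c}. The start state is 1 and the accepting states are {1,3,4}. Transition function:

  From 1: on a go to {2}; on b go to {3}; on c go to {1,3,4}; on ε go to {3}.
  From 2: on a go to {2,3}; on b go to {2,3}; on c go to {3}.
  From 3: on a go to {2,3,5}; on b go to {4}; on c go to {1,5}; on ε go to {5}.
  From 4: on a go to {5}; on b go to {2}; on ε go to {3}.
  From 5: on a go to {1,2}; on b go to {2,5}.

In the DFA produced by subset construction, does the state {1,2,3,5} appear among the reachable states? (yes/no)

Start state of the DFA: {1,3,5} (ε-closure of the NFA start).
{1,3,5} --a--> {1,2,3,5}  [new]
{1,3,5} --b--> {2,3,4,5}  [new]
{1,3,5} --c--> {1,3,4,5}  [new]
{1,2,3,5} --a--> {1,2,3,5}  [seen]
{1,2,3,5} --b--> {2,3,4,5}  [seen]
{1,2,3,5} --c--> {1,3,4,5}  [seen]
{2,3,4,5} --a--> {1,2,3,5}  [seen]
{2,3,4,5} --b--> {2,3,4,5}  [seen]
{2,3,4,5} --c--> {1,3,5}  [seen]
{1,3,4,5} --a--> {1,2,3,5}  [seen]
{1,3,4,5} --b--> {2,3,4,5}  [seen]
{1,3,4,5} --c--> {1,3,4,5}  [seen]
Reachable DFA states: {1,3,5}, {1,2,3,5}, {2,3,4,5}, {1,3,4,5}.
{1,2,3,5} is among them.

yes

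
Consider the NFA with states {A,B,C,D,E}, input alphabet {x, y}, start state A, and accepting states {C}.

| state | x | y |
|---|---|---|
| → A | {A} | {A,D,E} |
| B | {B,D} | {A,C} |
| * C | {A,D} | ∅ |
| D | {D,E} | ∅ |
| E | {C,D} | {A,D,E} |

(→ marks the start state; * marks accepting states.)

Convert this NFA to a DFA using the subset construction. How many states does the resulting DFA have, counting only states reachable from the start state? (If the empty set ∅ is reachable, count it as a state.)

Start state of the DFA: {A}.
{A} --x--> {A}  [seen]
{A} --y--> {A,D,E}  [new]
{A,D,E} --x--> {A,C,D,E}  [new]
{A,D,E} --y--> {A,D,E}  [seen]
{A,C,D,E} --x--> {A,C,D,E}  [seen]
{A,C,D,E} --y--> {A,D,E}  [seen]
Reachable DFA states: {A}, {A,D,E}, {A,C,D,E}.

3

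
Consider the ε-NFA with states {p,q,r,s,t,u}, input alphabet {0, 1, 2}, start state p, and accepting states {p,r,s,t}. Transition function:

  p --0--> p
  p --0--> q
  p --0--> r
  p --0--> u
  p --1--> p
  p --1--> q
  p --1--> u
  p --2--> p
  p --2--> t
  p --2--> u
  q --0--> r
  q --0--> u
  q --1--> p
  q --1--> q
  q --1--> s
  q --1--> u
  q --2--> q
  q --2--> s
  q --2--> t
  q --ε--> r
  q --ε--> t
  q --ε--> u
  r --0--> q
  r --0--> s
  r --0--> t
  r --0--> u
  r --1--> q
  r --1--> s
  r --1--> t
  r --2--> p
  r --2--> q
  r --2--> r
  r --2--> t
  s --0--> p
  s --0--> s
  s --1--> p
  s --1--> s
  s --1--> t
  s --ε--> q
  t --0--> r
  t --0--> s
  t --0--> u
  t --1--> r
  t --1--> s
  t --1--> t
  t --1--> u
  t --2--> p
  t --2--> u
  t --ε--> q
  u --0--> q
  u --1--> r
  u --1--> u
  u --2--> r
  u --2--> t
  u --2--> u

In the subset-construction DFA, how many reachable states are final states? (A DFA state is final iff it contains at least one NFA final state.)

3

Start state of the DFA: {p} (ε-closure of the NFA start).
{p} --0--> {p,q,r,t,u}  [new]
{p} --1--> {p,q,r,t,u}  [seen]
{p} --2--> {p,q,r,t,u}  [seen]
{p,q,r,t,u} --0--> {p,q,r,s,t,u}  [new]
{p,q,r,t,u} --1--> {p,q,r,s,t,u}  [seen]
{p,q,r,t,u} --2--> {p,q,r,s,t,u}  [seen]
{p,q,r,s,t,u} --0--> {p,q,r,s,t,u}  [seen]
{p,q,r,s,t,u} --1--> {p,q,r,s,t,u}  [seen]
{p,q,r,s,t,u} --2--> {p,q,r,s,t,u}  [seen]
Reachable DFA states: {p}, {p,q,r,t,u}, {p,q,r,s,t,u}.
Accepting DFA states (contain an NFA accepting state): {p}, {p,q,r,t,u}, {p,q,r,s,t,u}.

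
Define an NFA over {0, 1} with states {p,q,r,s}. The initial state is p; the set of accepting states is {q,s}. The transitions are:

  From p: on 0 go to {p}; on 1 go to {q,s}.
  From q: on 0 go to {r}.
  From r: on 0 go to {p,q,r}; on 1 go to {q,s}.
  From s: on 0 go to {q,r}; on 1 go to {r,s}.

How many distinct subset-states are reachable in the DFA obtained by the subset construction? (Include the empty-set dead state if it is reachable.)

6

Start state of the DFA: {p}.
{p} --0--> {p}  [seen]
{p} --1--> {q,s}  [new]
{q,s} --0--> {q,r}  [new]
{q,s} --1--> {r,s}  [new]
{q,r} --0--> {p,q,r}  [new]
{q,r} --1--> {q,s}  [seen]
{r,s} --0--> {p,q,r}  [seen]
{r,s} --1--> {q,r,s}  [new]
{p,q,r} --0--> {p,q,r}  [seen]
{p,q,r} --1--> {q,s}  [seen]
{q,r,s} --0--> {p,q,r}  [seen]
{q,r,s} --1--> {q,r,s}  [seen]
Reachable DFA states: {p}, {q,s}, {q,r}, {r,s}, {p,q,r}, {q,r,s}.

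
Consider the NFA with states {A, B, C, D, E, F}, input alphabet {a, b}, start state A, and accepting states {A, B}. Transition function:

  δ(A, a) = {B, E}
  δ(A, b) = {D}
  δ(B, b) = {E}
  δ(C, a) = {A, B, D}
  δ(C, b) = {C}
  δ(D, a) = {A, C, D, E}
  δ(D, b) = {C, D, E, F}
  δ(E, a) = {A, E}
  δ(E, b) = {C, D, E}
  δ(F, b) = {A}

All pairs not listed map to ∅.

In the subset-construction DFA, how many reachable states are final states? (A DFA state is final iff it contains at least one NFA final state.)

7

Start state of the DFA: {A}.
{A} --a--> {B, E}  [new]
{A} --b--> {D}  [new]
{B, E} --a--> {A, E}  [new]
{B, E} --b--> {C, D, E}  [new]
{D} --a--> {A, C, D, E}  [new]
{D} --b--> {C, D, E, F}  [new]
{A, E} --a--> {A, B, E}  [new]
{A, E} --b--> {C, D, E}  [seen]
{C, D, E} --a--> {A, B, C, D, E}  [new]
{C, D, E} --b--> {C, D, E, F}  [seen]
{A, C, D, E} --a--> {A, B, C, D, E}  [seen]
{A, C, D, E} --b--> {C, D, E, F}  [seen]
{C, D, E, F} --a--> {A, B, C, D, E}  [seen]
{C, D, E, F} --b--> {A, C, D, E, F}  [new]
{A, B, E} --a--> {A, B, E}  [seen]
{A, B, E} --b--> {C, D, E}  [seen]
{A, B, C, D, E} --a--> {A, B, C, D, E}  [seen]
{A, B, C, D, E} --b--> {C, D, E, F}  [seen]
{A, C, D, E, F} --a--> {A, B, C, D, E}  [seen]
{A, C, D, E, F} --b--> {A, C, D, E, F}  [seen]
Reachable DFA states: {A}, {B, E}, {D}, {A, E}, {C, D, E}, {A, C, D, E}, {C, D, E, F}, {A, B, E}, {A, B, C, D, E}, {A, C, D, E, F}.
Accepting DFA states (contain an NFA accepting state): {A}, {B, E}, {A, E}, {A, C, D, E}, {A, B, E}, {A, B, C, D, E}, {A, C, D, E, F}.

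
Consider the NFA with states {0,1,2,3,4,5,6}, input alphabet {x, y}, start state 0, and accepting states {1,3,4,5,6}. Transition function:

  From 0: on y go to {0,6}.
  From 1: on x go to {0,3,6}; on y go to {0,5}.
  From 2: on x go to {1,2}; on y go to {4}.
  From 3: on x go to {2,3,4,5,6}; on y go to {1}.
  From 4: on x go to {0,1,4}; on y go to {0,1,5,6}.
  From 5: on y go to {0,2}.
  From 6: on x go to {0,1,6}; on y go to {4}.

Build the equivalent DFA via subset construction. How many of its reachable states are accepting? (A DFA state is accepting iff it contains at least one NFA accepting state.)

11

Start state of the DFA: {0}.
{0} --x--> ∅  [new]
{0} --y--> {0,6}  [new]
∅ --x--> ∅  [seen]
∅ --y--> ∅  [seen]
{0,6} --x--> {0,1,6}  [new]
{0,6} --y--> {0,4,6}  [new]
{0,1,6} --x--> {0,1,3,6}  [new]
{0,1,6} --y--> {0,4,5,6}  [new]
{0,4,6} --x--> {0,1,4,6}  [new]
{0,4,6} --y--> {0,1,4,5,6}  [new]
{0,1,3,6} --x--> {0,1,2,3,4,5,6}  [new]
{0,1,3,6} --y--> {0,1,4,5,6}  [seen]
{0,4,5,6} --x--> {0,1,4,6}  [seen]
{0,4,5,6} --y--> {0,1,2,4,5,6}  [new]
{0,1,4,6} --x--> {0,1,3,4,6}  [new]
{0,1,4,6} --y--> {0,1,4,5,6}  [seen]
{0,1,4,5,6} --x--> {0,1,3,4,6}  [seen]
{0,1,4,5,6} --y--> {0,1,2,4,5,6}  [seen]
{0,1,2,3,4,5,6} --x--> {0,1,2,3,4,5,6}  [seen]
{0,1,2,3,4,5,6} --y--> {0,1,2,4,5,6}  [seen]
{0,1,2,4,5,6} --x--> {0,1,2,3,4,6}  [new]
{0,1,2,4,5,6} --y--> {0,1,2,4,5,6}  [seen]
{0,1,3,4,6} --x--> {0,1,2,3,4,5,6}  [seen]
{0,1,3,4,6} --y--> {0,1,4,5,6}  [seen]
{0,1,2,3,4,6} --x--> {0,1,2,3,4,5,6}  [seen]
{0,1,2,3,4,6} --y--> {0,1,4,5,6}  [seen]
Reachable DFA states: {0}, ∅, {0,6}, {0,1,6}, {0,4,6}, {0,1,3,6}, {0,4,5,6}, {0,1,4,6}, {0,1,4,5,6}, {0,1,2,3,4,5,6}, {0,1,2,4,5,6}, {0,1,3,4,6}, {0,1,2,3,4,6}.
Accepting DFA states (contain an NFA accepting state): {0,6}, {0,1,6}, {0,4,6}, {0,1,3,6}, {0,4,5,6}, {0,1,4,6}, {0,1,4,5,6}, {0,1,2,3,4,5,6}, {0,1,2,4,5,6}, {0,1,3,4,6}, {0,1,2,3,4,6}.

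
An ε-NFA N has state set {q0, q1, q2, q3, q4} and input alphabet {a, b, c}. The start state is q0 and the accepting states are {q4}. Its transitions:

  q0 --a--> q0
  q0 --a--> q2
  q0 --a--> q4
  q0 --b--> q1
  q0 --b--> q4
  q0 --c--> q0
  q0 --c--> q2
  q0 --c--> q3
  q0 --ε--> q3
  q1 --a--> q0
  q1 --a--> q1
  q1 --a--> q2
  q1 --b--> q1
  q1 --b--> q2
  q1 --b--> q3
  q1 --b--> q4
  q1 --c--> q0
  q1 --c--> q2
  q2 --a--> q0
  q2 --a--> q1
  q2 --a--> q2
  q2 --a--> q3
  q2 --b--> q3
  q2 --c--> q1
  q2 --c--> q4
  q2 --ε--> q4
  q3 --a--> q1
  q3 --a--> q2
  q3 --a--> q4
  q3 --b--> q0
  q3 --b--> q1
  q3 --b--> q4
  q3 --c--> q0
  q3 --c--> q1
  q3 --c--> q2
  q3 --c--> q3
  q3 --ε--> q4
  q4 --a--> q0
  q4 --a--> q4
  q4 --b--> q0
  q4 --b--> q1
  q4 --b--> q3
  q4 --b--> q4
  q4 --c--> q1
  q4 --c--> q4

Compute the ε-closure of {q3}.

{q3, q4}

Begin with {q3}.
q3 →ε {q4}; add q4.
ε-closure = {q3, q4}.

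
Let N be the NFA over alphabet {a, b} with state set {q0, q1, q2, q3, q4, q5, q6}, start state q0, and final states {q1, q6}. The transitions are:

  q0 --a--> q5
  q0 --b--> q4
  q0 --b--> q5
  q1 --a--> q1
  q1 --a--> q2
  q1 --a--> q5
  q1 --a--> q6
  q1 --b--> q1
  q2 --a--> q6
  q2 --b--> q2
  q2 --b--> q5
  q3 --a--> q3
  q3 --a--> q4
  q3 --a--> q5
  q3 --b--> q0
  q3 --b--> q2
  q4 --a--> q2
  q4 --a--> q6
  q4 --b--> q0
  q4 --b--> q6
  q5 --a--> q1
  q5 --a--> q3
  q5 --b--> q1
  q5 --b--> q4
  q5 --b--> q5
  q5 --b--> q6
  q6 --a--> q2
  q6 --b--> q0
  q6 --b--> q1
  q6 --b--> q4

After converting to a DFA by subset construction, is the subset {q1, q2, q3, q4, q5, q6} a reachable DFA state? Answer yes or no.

Start state of the DFA: {q0}.
{q0} --a--> {q5}  [new]
{q0} --b--> {q4, q5}  [new]
{q5} --a--> {q1, q3}  [new]
{q5} --b--> {q1, q4, q5, q6}  [new]
{q4, q5} --a--> {q1, q2, q3, q6}  [new]
{q4, q5} --b--> {q0, q1, q4, q5, q6}  [new]
{q1, q3} --a--> {q1, q2, q3, q4, q5, q6}  [new]
{q1, q3} --b--> {q0, q1, q2}  [new]
{q1, q4, q5, q6} --a--> {q1, q2, q3, q5, q6}  [new]
{q1, q4, q5, q6} --b--> {q0, q1, q4, q5, q6}  [seen]
{q1, q2, q3, q6} --a--> {q1, q2, q3, q4, q5, q6}  [seen]
{q1, q2, q3, q6} --b--> {q0, q1, q2, q4, q5}  [new]
{q0, q1, q4, q5, q6} --a--> {q1, q2, q3, q5, q6}  [seen]
{q0, q1, q4, q5, q6} --b--> {q0, q1, q4, q5, q6}  [seen]
{q1, q2, q3, q4, q5, q6} --a--> {q1, q2, q3, q4, q5, q6}  [seen]
{q1, q2, q3, q4, q5, q6} --b--> {q0, q1, q2, q4, q5, q6}  [new]
{q0, q1, q2} --a--> {q1, q2, q5, q6}  [new]
{q0, q1, q2} --b--> {q1, q2, q4, q5}  [new]
{q1, q2, q3, q5, q6} --a--> {q1, q2, q3, q4, q5, q6}  [seen]
{q1, q2, q3, q5, q6} --b--> {q0, q1, q2, q4, q5, q6}  [seen]
{q0, q1, q2, q4, q5} --a--> {q1, q2, q3, q5, q6}  [seen]
{q0, q1, q2, q4, q5} --b--> {q0, q1, q2, q4, q5, q6}  [seen]
{q0, q1, q2, q4, q5, q6} --a--> {q1, q2, q3, q5, q6}  [seen]
{q0, q1, q2, q4, q5, q6} --b--> {q0, q1, q2, q4, q5, q6}  [seen]
{q1, q2, q5, q6} --a--> {q1, q2, q3, q5, q6}  [seen]
{q1, q2, q5, q6} --b--> {q0, q1, q2, q4, q5, q6}  [seen]
{q1, q2, q4, q5} --a--> {q1, q2, q3, q5, q6}  [seen]
{q1, q2, q4, q5} --b--> {q0, q1, q2, q4, q5, q6}  [seen]
Reachable DFA states: {q0}, {q5}, {q4, q5}, {q1, q3}, {q1, q4, q5, q6}, {q1, q2, q3, q6}, {q0, q1, q4, q5, q6}, {q1, q2, q3, q4, q5, q6}, {q0, q1, q2}, {q1, q2, q3, q5, q6}, {q0, q1, q2, q4, q5}, {q0, q1, q2, q4, q5, q6}, {q1, q2, q5, q6}, {q1, q2, q4, q5}.
{q1, q2, q3, q4, q5, q6} is among them.

yes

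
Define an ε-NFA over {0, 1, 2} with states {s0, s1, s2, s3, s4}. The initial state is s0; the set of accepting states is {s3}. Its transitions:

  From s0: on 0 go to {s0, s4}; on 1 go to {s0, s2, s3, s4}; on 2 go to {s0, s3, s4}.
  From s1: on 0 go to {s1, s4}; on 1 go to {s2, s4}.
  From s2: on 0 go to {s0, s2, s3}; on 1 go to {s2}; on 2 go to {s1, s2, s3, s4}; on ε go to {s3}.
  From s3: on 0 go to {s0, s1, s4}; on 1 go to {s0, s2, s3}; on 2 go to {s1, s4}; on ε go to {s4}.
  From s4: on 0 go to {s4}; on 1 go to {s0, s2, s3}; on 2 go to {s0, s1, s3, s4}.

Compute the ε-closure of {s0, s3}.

Begin with {s0, s3}.
s3 →ε {s4}; add s4.
ε-closure = {s0, s3, s4}.

{s0, s3, s4}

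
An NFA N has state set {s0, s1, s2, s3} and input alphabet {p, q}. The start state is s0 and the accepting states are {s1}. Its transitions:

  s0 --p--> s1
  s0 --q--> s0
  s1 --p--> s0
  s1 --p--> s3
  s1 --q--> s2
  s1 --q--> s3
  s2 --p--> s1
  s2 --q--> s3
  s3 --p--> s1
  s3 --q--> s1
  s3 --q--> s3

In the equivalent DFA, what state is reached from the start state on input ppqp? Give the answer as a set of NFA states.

{s0, s1, s3}

Start: {s0}.
δ(s0,p) = {s1}.
Union: {s1}.
After p: {s1}.
δ(s1,p) = {s0, s3}.
Union: {s0, s3}.
After p: {s0, s3}.
δ(s0,q) = {s0}; δ(s3,q) = {s1, s3}.
Union: {s0, s1, s3}.
After q: {s0, s1, s3}.
δ(s0,p) = {s1}; δ(s1,p) = {s0, s3}; δ(s3,p) = {s1}.
Union: {s0, s1, s3}.
After p: {s0, s1, s3}.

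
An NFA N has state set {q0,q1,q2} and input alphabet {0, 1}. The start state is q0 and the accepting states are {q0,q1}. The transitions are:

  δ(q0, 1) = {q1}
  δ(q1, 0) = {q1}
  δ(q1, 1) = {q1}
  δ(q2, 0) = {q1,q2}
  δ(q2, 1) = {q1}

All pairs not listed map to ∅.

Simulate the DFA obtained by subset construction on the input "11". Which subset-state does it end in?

{q1}

Start: {q0}.
δ(q0,1) = {q1}.
Union: {q1}.
After 1: {q1}.
δ(q1,1) = {q1}.
Union: {q1}.
After 1: {q1}.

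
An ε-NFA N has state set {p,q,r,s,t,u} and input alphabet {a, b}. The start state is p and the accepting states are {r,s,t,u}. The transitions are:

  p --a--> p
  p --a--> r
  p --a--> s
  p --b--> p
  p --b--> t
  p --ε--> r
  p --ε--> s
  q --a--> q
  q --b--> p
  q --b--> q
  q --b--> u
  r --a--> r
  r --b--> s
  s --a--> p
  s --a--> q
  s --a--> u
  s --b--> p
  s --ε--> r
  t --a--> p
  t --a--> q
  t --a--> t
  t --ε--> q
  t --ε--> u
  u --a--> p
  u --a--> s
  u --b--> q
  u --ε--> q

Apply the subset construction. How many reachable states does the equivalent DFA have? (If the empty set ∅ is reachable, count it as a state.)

Start state of the DFA: {p,r,s} (ε-closure of the NFA start).
{p,r,s} --a--> {p,q,r,s,u}  [new]
{p,r,s} --b--> {p,q,r,s,t,u}  [new]
{p,q,r,s,u} --a--> {p,q,r,s,u}  [seen]
{p,q,r,s,u} --b--> {p,q,r,s,t,u}  [seen]
{p,q,r,s,t,u} --a--> {p,q,r,s,t,u}  [seen]
{p,q,r,s,t,u} --b--> {p,q,r,s,t,u}  [seen]
Reachable DFA states: {p,r,s}, {p,q,r,s,u}, {p,q,r,s,t,u}.

3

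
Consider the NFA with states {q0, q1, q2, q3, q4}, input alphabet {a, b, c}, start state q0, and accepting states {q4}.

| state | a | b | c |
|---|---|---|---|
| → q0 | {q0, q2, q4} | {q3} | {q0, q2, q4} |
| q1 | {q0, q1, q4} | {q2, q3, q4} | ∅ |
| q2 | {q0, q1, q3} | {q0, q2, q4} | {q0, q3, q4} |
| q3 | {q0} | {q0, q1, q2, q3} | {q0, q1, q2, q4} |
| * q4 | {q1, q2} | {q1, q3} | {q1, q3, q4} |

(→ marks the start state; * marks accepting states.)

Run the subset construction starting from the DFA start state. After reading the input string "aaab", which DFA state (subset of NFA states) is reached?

Start: {q0}.
δ(q0,a) = {q0, q2, q4}.
Union: {q0, q2, q4}.
After a: {q0, q2, q4}.
δ(q0,a) = {q0, q2, q4}; δ(q2,a) = {q0, q1, q3}; δ(q4,a) = {q1, q2}.
Union: {q0, q1, q2, q3, q4}.
After a: {q0, q1, q2, q3, q4}.
δ(q0,a) = {q0, q2, q4}; δ(q1,a) = {q0, q1, q4}; δ(q2,a) = {q0, q1, q3}; δ(q3,a) = {q0}; δ(q4,a) = {q1, q2}.
Union: {q0, q1, q2, q3, q4}.
After a: {q0, q1, q2, q3, q4}.
δ(q0,b) = {q3}; δ(q1,b) = {q2, q3, q4}; δ(q2,b) = {q0, q2, q4}; δ(q3,b) = {q0, q1, q2, q3}; δ(q4,b) = {q1, q3}.
Union: {q0, q1, q2, q3, q4}.
After b: {q0, q1, q2, q3, q4}.

{q0, q1, q2, q3, q4}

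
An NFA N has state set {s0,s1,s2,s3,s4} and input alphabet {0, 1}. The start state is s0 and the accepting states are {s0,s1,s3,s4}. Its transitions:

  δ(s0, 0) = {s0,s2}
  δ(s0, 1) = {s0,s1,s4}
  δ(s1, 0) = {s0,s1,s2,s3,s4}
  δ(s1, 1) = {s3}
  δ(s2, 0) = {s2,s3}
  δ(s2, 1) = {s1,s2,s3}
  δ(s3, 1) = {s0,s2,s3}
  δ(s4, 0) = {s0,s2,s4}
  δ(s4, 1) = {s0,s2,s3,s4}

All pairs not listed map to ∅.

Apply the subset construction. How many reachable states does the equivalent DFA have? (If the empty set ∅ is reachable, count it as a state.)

5

Start state of the DFA: {s0}.
{s0} --0--> {s0,s2}  [new]
{s0} --1--> {s0,s1,s4}  [new]
{s0,s2} --0--> {s0,s2,s3}  [new]
{s0,s2} --1--> {s0,s1,s2,s3,s4}  [new]
{s0,s1,s4} --0--> {s0,s1,s2,s3,s4}  [seen]
{s0,s1,s4} --1--> {s0,s1,s2,s3,s4}  [seen]
{s0,s2,s3} --0--> {s0,s2,s3}  [seen]
{s0,s2,s3} --1--> {s0,s1,s2,s3,s4}  [seen]
{s0,s1,s2,s3,s4} --0--> {s0,s1,s2,s3,s4}  [seen]
{s0,s1,s2,s3,s4} --1--> {s0,s1,s2,s3,s4}  [seen]
Reachable DFA states: {s0}, {s0,s2}, {s0,s1,s4}, {s0,s2,s3}, {s0,s1,s2,s3,s4}.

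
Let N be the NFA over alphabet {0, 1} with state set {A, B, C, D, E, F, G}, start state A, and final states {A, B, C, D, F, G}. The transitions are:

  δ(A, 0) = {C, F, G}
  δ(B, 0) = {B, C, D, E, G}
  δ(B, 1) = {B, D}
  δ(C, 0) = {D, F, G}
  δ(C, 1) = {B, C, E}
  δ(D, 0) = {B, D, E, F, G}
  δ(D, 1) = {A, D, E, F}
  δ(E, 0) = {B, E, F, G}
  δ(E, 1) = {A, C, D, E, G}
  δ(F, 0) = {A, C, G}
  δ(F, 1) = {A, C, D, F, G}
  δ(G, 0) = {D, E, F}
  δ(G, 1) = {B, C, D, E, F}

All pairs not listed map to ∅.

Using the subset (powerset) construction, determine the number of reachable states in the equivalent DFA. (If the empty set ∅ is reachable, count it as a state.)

5

Start state of the DFA: {A}.
{A} --0--> {C, F, G}  [new]
{A} --1--> ∅  [new]
{C, F, G} --0--> {A, C, D, E, F, G}  [new]
{C, F, G} --1--> {A, B, C, D, E, F, G}  [new]
∅ --0--> ∅  [seen]
∅ --1--> ∅  [seen]
{A, C, D, E, F, G} --0--> {A, B, C, D, E, F, G}  [seen]
{A, C, D, E, F, G} --1--> {A, B, C, D, E, F, G}  [seen]
{A, B, C, D, E, F, G} --0--> {A, B, C, D, E, F, G}  [seen]
{A, B, C, D, E, F, G} --1--> {A, B, C, D, E, F, G}  [seen]
Reachable DFA states: {A}, {C, F, G}, ∅, {A, C, D, E, F, G}, {A, B, C, D, E, F, G}.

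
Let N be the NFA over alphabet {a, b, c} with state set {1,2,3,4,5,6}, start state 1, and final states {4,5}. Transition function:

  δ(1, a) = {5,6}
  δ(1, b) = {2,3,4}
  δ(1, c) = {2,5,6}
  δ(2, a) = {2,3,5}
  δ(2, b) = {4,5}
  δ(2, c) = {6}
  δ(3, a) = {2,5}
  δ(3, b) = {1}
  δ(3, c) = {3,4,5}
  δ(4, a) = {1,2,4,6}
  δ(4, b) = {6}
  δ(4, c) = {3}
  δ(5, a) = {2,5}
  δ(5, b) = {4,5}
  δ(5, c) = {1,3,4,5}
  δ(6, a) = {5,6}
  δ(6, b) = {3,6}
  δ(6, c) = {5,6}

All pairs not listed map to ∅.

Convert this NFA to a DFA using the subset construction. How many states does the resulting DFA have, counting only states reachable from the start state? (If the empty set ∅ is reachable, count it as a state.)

Start state of the DFA: {1}.
{1} --a--> {5,6}  [new]
{1} --b--> {2,3,4}  [new]
{1} --c--> {2,5,6}  [new]
{5,6} --a--> {2,5,6}  [seen]
{5,6} --b--> {3,4,5,6}  [new]
{5,6} --c--> {1,3,4,5,6}  [new]
{2,3,4} --a--> {1,2,3,4,5,6}  [new]
{2,3,4} --b--> {1,4,5,6}  [new]
{2,3,4} --c--> {3,4,5,6}  [seen]
{2,5,6} --a--> {2,3,5,6}  [new]
{2,5,6} --b--> {3,4,5,6}  [seen]
{2,5,6} --c--> {1,3,4,5,6}  [seen]
{3,4,5,6} --a--> {1,2,4,5,6}  [new]
{3,4,5,6} --b--> {1,3,4,5,6}  [seen]
{3,4,5,6} --c--> {1,3,4,5,6}  [seen]
{1,3,4,5,6} --a--> {1,2,4,5,6}  [seen]
{1,3,4,5,6} --b--> {1,2,3,4,5,6}  [seen]
{1,3,4,5,6} --c--> {1,2,3,4,5,6}  [seen]
{1,2,3,4,5,6} --a--> {1,2,3,4,5,6}  [seen]
{1,2,3,4,5,6} --b--> {1,2,3,4,5,6}  [seen]
{1,2,3,4,5,6} --c--> {1,2,3,4,5,6}  [seen]
{1,4,5,6} --a--> {1,2,4,5,6}  [seen]
{1,4,5,6} --b--> {2,3,4,5,6}  [new]
{1,4,5,6} --c--> {1,2,3,4,5,6}  [seen]
{2,3,5,6} --a--> {2,3,5,6}  [seen]
{2,3,5,6} --b--> {1,3,4,5,6}  [seen]
{2,3,5,6} --c--> {1,3,4,5,6}  [seen]
{1,2,4,5,6} --a--> {1,2,3,4,5,6}  [seen]
{1,2,4,5,6} --b--> {2,3,4,5,6}  [seen]
{1,2,4,5,6} --c--> {1,2,3,4,5,6}  [seen]
{2,3,4,5,6} --a--> {1,2,3,4,5,6}  [seen]
{2,3,4,5,6} --b--> {1,3,4,5,6}  [seen]
{2,3,4,5,6} --c--> {1,3,4,5,6}  [seen]
Reachable DFA states: {1}, {5,6}, {2,3,4}, {2,5,6}, {3,4,5,6}, {1,3,4,5,6}, {1,2,3,4,5,6}, {1,4,5,6}, {2,3,5,6}, {1,2,4,5,6}, {2,3,4,5,6}.

11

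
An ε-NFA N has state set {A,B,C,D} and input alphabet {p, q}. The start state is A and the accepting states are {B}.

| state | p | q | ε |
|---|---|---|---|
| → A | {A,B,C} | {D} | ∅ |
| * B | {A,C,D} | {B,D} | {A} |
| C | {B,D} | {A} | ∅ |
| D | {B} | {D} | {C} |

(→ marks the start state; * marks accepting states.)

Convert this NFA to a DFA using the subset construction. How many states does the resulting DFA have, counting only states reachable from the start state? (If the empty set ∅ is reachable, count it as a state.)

Start state of the DFA: {A} (ε-closure of the NFA start).
{A} --p--> {A,B,C}  [new]
{A} --q--> {C,D}  [new]
{A,B,C} --p--> {A,B,C,D}  [new]
{A,B,C} --q--> {A,B,C,D}  [seen]
{C,D} --p--> {A,B,C,D}  [seen]
{C,D} --q--> {A,C,D}  [new]
{A,B,C,D} --p--> {A,B,C,D}  [seen]
{A,B,C,D} --q--> {A,B,C,D}  [seen]
{A,C,D} --p--> {A,B,C,D}  [seen]
{A,C,D} --q--> {A,C,D}  [seen]
Reachable DFA states: {A}, {A,B,C}, {C,D}, {A,B,C,D}, {A,C,D}.

5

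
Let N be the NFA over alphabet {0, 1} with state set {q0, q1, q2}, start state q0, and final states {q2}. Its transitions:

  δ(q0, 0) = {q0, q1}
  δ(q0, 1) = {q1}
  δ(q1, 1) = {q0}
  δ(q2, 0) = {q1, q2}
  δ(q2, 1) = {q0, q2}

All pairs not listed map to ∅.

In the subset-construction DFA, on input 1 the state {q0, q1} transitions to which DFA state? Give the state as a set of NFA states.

{q0, q1}

δ(q0,1) = {q1}; δ(q1,1) = {q0}.
Union: {q0, q1}.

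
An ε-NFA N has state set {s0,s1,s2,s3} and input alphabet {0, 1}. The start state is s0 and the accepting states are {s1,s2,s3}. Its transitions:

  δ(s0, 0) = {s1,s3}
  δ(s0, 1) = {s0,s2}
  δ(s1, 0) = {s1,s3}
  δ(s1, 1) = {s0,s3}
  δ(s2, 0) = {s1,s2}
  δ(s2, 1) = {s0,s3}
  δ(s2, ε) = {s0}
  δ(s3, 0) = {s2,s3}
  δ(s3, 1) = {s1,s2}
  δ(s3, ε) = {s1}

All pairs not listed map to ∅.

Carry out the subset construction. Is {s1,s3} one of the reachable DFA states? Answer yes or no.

yes

Start state of the DFA: {s0} (ε-closure of the NFA start).
{s0} --0--> {s1,s3}  [new]
{s0} --1--> {s0,s2}  [new]
{s1,s3} --0--> {s0,s1,s2,s3}  [new]
{s1,s3} --1--> {s0,s1,s2,s3}  [seen]
{s0,s2} --0--> {s0,s1,s2,s3}  [seen]
{s0,s2} --1--> {s0,s1,s2,s3}  [seen]
{s0,s1,s2,s3} --0--> {s0,s1,s2,s3}  [seen]
{s0,s1,s2,s3} --1--> {s0,s1,s2,s3}  [seen]
Reachable DFA states: {s0}, {s1,s3}, {s0,s2}, {s0,s1,s2,s3}.
{s1,s3} is among them.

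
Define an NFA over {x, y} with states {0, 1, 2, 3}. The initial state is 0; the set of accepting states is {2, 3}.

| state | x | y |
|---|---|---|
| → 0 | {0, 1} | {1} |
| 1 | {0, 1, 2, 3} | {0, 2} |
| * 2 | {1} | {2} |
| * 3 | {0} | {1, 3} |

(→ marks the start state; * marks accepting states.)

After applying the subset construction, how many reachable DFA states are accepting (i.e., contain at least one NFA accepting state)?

Start state of the DFA: {0}.
{0} --x--> {0, 1}  [new]
{0} --y--> {1}  [new]
{0, 1} --x--> {0, 1, 2, 3}  [new]
{0, 1} --y--> {0, 1, 2}  [new]
{1} --x--> {0, 1, 2, 3}  [seen]
{1} --y--> {0, 2}  [new]
{0, 1, 2, 3} --x--> {0, 1, 2, 3}  [seen]
{0, 1, 2, 3} --y--> {0, 1, 2, 3}  [seen]
{0, 1, 2} --x--> {0, 1, 2, 3}  [seen]
{0, 1, 2} --y--> {0, 1, 2}  [seen]
{0, 2} --x--> {0, 1}  [seen]
{0, 2} --y--> {1, 2}  [new]
{1, 2} --x--> {0, 1, 2, 3}  [seen]
{1, 2} --y--> {0, 2}  [seen]
Reachable DFA states: {0}, {0, 1}, {1}, {0, 1, 2, 3}, {0, 1, 2}, {0, 2}, {1, 2}.
Accepting DFA states (contain an NFA accepting state): {0, 1, 2, 3}, {0, 1, 2}, {0, 2}, {1, 2}.

4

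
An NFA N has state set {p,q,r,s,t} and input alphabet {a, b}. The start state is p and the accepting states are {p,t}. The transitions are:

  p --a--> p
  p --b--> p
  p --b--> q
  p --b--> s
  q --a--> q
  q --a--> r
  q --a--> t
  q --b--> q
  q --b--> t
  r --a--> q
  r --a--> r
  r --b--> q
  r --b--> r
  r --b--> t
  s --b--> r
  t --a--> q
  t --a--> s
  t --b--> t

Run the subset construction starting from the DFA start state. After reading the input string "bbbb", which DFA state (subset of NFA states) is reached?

Start: {p}.
δ(p,b) = {p,q,s}.
Union: {p,q,s}.
After b: {p,q,s}.
δ(p,b) = {p,q,s}; δ(q,b) = {q,t}; δ(s,b) = {r}.
Union: {p,q,r,s,t}.
After b: {p,q,r,s,t}.
δ(p,b) = {p,q,s}; δ(q,b) = {q,t}; δ(r,b) = {q,r,t}; δ(s,b) = {r}; δ(t,b) = {t}.
Union: {p,q,r,s,t}.
After b: {p,q,r,s,t}.
δ(p,b) = {p,q,s}; δ(q,b) = {q,t}; δ(r,b) = {q,r,t}; δ(s,b) = {r}; δ(t,b) = {t}.
Union: {p,q,r,s,t}.
After b: {p,q,r,s,t}.

{p,q,r,s,t}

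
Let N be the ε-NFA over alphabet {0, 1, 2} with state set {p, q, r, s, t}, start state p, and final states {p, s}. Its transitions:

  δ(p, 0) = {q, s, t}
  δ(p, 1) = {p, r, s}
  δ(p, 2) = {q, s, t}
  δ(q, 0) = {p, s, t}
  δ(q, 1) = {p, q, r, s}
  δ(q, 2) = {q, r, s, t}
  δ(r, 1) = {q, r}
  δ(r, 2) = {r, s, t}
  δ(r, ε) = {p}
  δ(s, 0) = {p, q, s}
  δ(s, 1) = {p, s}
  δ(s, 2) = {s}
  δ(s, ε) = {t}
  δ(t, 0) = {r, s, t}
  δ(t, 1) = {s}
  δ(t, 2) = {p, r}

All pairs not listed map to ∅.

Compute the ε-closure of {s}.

Begin with {s}.
s →ε {t}; add t.
ε-closure = {s, t}.

{s, t}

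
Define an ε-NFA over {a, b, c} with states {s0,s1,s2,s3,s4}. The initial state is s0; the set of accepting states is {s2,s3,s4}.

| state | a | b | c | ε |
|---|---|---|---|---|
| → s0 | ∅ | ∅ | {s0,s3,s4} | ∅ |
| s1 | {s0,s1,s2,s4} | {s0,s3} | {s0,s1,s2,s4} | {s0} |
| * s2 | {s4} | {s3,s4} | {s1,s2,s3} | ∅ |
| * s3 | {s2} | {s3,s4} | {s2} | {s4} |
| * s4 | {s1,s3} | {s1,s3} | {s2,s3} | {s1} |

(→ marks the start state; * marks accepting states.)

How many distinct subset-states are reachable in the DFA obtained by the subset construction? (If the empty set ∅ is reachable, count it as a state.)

Start state of the DFA: {s0} (ε-closure of the NFA start).
{s0} --a--> ∅  [new]
{s0} --b--> ∅  [seen]
{s0} --c--> {s0,s1,s3,s4}  [new]
∅ --a--> ∅  [seen]
∅ --b--> ∅  [seen]
∅ --c--> ∅  [seen]
{s0,s1,s3,s4} --a--> {s0,s1,s2,s3,s4}  [new]
{s0,s1,s3,s4} --b--> {s0,s1,s3,s4}  [seen]
{s0,s1,s3,s4} --c--> {s0,s1,s2,s3,s4}  [seen]
{s0,s1,s2,s3,s4} --a--> {s0,s1,s2,s3,s4}  [seen]
{s0,s1,s2,s3,s4} --b--> {s0,s1,s3,s4}  [seen]
{s0,s1,s2,s3,s4} --c--> {s0,s1,s2,s3,s4}  [seen]
Reachable DFA states: {s0}, ∅, {s0,s1,s3,s4}, {s0,s1,s2,s3,s4}.

4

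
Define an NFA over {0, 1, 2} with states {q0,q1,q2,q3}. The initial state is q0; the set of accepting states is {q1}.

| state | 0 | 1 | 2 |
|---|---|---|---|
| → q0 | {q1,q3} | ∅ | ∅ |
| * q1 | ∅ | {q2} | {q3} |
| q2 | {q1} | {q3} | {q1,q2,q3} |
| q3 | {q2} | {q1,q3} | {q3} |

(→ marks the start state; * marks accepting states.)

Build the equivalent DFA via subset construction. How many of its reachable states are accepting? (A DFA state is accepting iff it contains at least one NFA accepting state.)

Start state of the DFA: {q0}.
{q0} --0--> {q1,q3}  [new]
{q0} --1--> ∅  [new]
{q0} --2--> ∅  [seen]
{q1,q3} --0--> {q2}  [new]
{q1,q3} --1--> {q1,q2,q3}  [new]
{q1,q3} --2--> {q3}  [new]
∅ --0--> ∅  [seen]
∅ --1--> ∅  [seen]
∅ --2--> ∅  [seen]
{q2} --0--> {q1}  [new]
{q2} --1--> {q3}  [seen]
{q2} --2--> {q1,q2,q3}  [seen]
{q1,q2,q3} --0--> {q1,q2}  [new]
{q1,q2,q3} --1--> {q1,q2,q3}  [seen]
{q1,q2,q3} --2--> {q1,q2,q3}  [seen]
{q3} --0--> {q2}  [seen]
{q3} --1--> {q1,q3}  [seen]
{q3} --2--> {q3}  [seen]
{q1} --0--> ∅  [seen]
{q1} --1--> {q2}  [seen]
{q1} --2--> {q3}  [seen]
{q1,q2} --0--> {q1}  [seen]
{q1,q2} --1--> {q2,q3}  [new]
{q1,q2} --2--> {q1,q2,q3}  [seen]
{q2,q3} --0--> {q1,q2}  [seen]
{q2,q3} --1--> {q1,q3}  [seen]
{q2,q3} --2--> {q1,q2,q3}  [seen]
Reachable DFA states: {q0}, {q1,q3}, ∅, {q2}, {q1,q2,q3}, {q3}, {q1}, {q1,q2}, {q2,q3}.
Accepting DFA states (contain an NFA accepting state): {q1,q3}, {q1,q2,q3}, {q1}, {q1,q2}.

4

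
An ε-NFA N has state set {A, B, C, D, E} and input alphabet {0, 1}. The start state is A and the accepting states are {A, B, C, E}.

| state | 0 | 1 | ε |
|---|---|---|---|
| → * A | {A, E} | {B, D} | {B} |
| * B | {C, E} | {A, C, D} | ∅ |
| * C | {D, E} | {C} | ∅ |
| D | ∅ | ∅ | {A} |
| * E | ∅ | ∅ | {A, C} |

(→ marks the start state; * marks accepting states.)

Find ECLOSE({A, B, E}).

{A, B, C, E}

Begin with {A, B, E}.
E →ε {A, C}; add C.
ε-closure = {A, B, C, E}.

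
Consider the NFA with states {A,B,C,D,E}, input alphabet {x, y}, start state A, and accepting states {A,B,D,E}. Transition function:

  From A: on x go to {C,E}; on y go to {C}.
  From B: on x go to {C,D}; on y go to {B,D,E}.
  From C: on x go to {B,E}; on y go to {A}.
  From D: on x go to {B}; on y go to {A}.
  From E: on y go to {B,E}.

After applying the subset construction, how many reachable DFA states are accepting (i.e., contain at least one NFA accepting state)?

Start state of the DFA: {A}.
{A} --x--> {C,E}  [new]
{A} --y--> {C}  [new]
{C,E} --x--> {B,E}  [new]
{C,E} --y--> {A,B,E}  [new]
{C} --x--> {B,E}  [seen]
{C} --y--> {A}  [seen]
{B,E} --x--> {C,D}  [new]
{B,E} --y--> {B,D,E}  [new]
{A,B,E} --x--> {C,D,E}  [new]
{A,B,E} --y--> {B,C,D,E}  [new]
{C,D} --x--> {B,E}  [seen]
{C,D} --y--> {A}  [seen]
{B,D,E} --x--> {B,C,D}  [new]
{B,D,E} --y--> {A,B,D,E}  [new]
{C,D,E} --x--> {B,E}  [seen]
{C,D,E} --y--> {A,B,E}  [seen]
{B,C,D,E} --x--> {B,C,D,E}  [seen]
{B,C,D,E} --y--> {A,B,D,E}  [seen]
{B,C,D} --x--> {B,C,D,E}  [seen]
{B,C,D} --y--> {A,B,D,E}  [seen]
{A,B,D,E} --x--> {B,C,D,E}  [seen]
{A,B,D,E} --y--> {A,B,C,D,E}  [new]
{A,B,C,D,E} --x--> {B,C,D,E}  [seen]
{A,B,C,D,E} --y--> {A,B,C,D,E}  [seen]
Reachable DFA states: {A}, {C,E}, {C}, {B,E}, {A,B,E}, {C,D}, {B,D,E}, {C,D,E}, {B,C,D,E}, {B,C,D}, {A,B,D,E}, {A,B,C,D,E}.
Accepting DFA states (contain an NFA accepting state): {A}, {C,E}, {B,E}, {A,B,E}, {C,D}, {B,D,E}, {C,D,E}, {B,C,D,E}, {B,C,D}, {A,B,D,E}, {A,B,C,D,E}.

11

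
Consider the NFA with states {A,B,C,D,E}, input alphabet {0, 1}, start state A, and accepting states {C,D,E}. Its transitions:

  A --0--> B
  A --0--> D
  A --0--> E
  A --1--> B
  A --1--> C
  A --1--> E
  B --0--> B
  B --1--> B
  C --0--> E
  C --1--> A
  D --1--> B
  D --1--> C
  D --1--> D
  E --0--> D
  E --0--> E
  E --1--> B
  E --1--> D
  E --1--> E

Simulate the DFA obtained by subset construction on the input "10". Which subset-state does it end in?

{B,D,E}

Start: {A}.
δ(A,1) = {B,C,E}.
Union: {B,C,E}.
After 1: {B,C,E}.
δ(B,0) = {B}; δ(C,0) = {E}; δ(E,0) = {D,E}.
Union: {B,D,E}.
After 0: {B,D,E}.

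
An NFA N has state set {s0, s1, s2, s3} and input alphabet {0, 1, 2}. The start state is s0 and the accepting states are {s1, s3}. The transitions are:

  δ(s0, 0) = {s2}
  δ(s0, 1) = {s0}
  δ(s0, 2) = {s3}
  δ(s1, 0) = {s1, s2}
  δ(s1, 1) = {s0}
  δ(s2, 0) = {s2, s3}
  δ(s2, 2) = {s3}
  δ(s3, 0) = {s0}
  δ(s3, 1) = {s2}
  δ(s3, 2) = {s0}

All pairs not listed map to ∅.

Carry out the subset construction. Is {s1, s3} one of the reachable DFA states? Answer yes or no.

no

Start state of the DFA: {s0}.
{s0} --0--> {s2}  [new]
{s0} --1--> {s0}  [seen]
{s0} --2--> {s3}  [new]
{s2} --0--> {s2, s3}  [new]
{s2} --1--> ∅  [new]
{s2} --2--> {s3}  [seen]
{s3} --0--> {s0}  [seen]
{s3} --1--> {s2}  [seen]
{s3} --2--> {s0}  [seen]
{s2, s3} --0--> {s0, s2, s3}  [new]
{s2, s3} --1--> {s2}  [seen]
{s2, s3} --2--> {s0, s3}  [new]
∅ --0--> ∅  [seen]
∅ --1--> ∅  [seen]
∅ --2--> ∅  [seen]
{s0, s2, s3} --0--> {s0, s2, s3}  [seen]
{s0, s2, s3} --1--> {s0, s2}  [new]
{s0, s2, s3} --2--> {s0, s3}  [seen]
{s0, s3} --0--> {s0, s2}  [seen]
{s0, s3} --1--> {s0, s2}  [seen]
{s0, s3} --2--> {s0, s3}  [seen]
{s0, s2} --0--> {s2, s3}  [seen]
{s0, s2} --1--> {s0}  [seen]
{s0, s2} --2--> {s3}  [seen]
Reachable DFA states: {s0}, {s2}, {s3}, {s2, s3}, ∅, {s0, s2, s3}, {s0, s3}, {s0, s2}.
{s1, s3} is not among them.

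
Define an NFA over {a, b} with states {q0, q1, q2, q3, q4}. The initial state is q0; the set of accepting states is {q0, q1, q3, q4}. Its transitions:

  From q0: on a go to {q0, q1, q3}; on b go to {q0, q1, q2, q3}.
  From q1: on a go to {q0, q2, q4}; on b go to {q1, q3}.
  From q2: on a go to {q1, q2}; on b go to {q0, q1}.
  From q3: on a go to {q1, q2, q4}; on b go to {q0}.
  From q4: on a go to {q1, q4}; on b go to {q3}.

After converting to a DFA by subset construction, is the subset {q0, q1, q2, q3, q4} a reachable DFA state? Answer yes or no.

yes

Start state of the DFA: {q0}.
{q0} --a--> {q0, q1, q3}  [new]
{q0} --b--> {q0, q1, q2, q3}  [new]
{q0, q1, q3} --a--> {q0, q1, q2, q3, q4}  [new]
{q0, q1, q3} --b--> {q0, q1, q2, q3}  [seen]
{q0, q1, q2, q3} --a--> {q0, q1, q2, q3, q4}  [seen]
{q0, q1, q2, q3} --b--> {q0, q1, q2, q3}  [seen]
{q0, q1, q2, q3, q4} --a--> {q0, q1, q2, q3, q4}  [seen]
{q0, q1, q2, q3, q4} --b--> {q0, q1, q2, q3}  [seen]
Reachable DFA states: {q0}, {q0, q1, q3}, {q0, q1, q2, q3}, {q0, q1, q2, q3, q4}.
{q0, q1, q2, q3, q4} is among them.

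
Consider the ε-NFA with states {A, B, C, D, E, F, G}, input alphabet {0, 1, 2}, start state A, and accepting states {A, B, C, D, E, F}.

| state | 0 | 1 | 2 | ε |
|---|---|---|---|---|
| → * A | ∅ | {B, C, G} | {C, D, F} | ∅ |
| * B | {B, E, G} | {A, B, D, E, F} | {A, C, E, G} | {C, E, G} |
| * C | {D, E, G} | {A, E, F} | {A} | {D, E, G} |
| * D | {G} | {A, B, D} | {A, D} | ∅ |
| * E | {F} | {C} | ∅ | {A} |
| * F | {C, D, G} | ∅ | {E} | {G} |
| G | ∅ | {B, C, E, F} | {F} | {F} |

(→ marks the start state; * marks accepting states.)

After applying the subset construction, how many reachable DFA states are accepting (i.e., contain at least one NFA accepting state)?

3

Start state of the DFA: {A} (ε-closure of the NFA start).
{A} --0--> ∅  [new]
{A} --1--> {A, B, C, D, E, F, G}  [new]
{A} --2--> {A, C, D, E, F, G}  [new]
∅ --0--> ∅  [seen]
∅ --1--> ∅  [seen]
∅ --2--> ∅  [seen]
{A, B, C, D, E, F, G} --0--> {A, B, C, D, E, F, G}  [seen]
{A, B, C, D, E, F, G} --1--> {A, B, C, D, E, F, G}  [seen]
{A, B, C, D, E, F, G} --2--> {A, C, D, E, F, G}  [seen]
{A, C, D, E, F, G} --0--> {A, C, D, E, F, G}  [seen]
{A, C, D, E, F, G} --1--> {A, B, C, D, E, F, G}  [seen]
{A, C, D, E, F, G} --2--> {A, C, D, E, F, G}  [seen]
Reachable DFA states: {A}, ∅, {A, B, C, D, E, F, G}, {A, C, D, E, F, G}.
Accepting DFA states (contain an NFA accepting state): {A}, {A, B, C, D, E, F, G}, {A, C, D, E, F, G}.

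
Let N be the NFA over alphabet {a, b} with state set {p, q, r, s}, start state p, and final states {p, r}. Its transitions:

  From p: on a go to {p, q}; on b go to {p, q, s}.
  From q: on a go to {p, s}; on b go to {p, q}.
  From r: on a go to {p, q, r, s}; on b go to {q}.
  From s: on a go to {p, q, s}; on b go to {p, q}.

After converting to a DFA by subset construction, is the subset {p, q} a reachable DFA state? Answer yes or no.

Start state of the DFA: {p}.
{p} --a--> {p, q}  [new]
{p} --b--> {p, q, s}  [new]
{p, q} --a--> {p, q, s}  [seen]
{p, q} --b--> {p, q, s}  [seen]
{p, q, s} --a--> {p, q, s}  [seen]
{p, q, s} --b--> {p, q, s}  [seen]
Reachable DFA states: {p}, {p, q}, {p, q, s}.
{p, q} is among them.

yes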